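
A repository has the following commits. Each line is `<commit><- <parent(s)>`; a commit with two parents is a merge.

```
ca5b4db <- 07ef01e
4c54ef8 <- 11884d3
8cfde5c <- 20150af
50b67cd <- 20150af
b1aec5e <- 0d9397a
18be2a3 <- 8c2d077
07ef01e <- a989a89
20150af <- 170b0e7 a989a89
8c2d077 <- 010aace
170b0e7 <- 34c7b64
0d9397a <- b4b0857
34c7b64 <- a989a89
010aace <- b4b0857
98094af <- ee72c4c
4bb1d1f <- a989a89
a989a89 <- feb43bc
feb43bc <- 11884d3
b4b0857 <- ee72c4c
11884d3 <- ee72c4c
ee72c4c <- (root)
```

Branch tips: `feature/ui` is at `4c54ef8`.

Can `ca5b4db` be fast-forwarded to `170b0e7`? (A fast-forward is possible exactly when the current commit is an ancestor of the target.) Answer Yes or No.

A fast-forward from ca5b4db to 170b0e7 is possible iff ca5b4db is an ancestor of 170b0e7.
Ancestors of 170b0e7: {11884d3, 170b0e7, 34c7b64, a989a89, ee72c4c, feb43bc}.
ca5b4db is not among them, so fast-forward is not possible.

No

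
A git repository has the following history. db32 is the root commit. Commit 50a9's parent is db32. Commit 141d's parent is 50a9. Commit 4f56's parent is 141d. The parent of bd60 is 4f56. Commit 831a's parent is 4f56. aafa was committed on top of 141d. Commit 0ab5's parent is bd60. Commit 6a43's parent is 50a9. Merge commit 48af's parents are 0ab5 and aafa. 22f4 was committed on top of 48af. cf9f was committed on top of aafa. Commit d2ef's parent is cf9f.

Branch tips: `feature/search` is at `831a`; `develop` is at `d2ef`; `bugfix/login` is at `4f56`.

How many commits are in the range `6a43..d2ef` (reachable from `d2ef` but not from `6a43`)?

4

Reachable from d2ef: {141d, 50a9, aafa, cf9f, d2ef, db32}.
Reachable from 6a43: {50a9, 6a43, db32}.
In d2ef's history but not 6a43's: {141d, aafa, cf9f, d2ef} — 4 commits.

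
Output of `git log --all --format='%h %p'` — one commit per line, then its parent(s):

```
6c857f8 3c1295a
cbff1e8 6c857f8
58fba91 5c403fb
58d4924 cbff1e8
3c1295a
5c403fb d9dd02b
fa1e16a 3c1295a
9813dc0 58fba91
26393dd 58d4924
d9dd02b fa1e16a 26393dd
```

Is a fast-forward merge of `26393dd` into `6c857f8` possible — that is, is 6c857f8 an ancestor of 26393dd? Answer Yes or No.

Yes

A fast-forward from 6c857f8 to 26393dd is possible iff 6c857f8 is an ancestor of 26393dd.
Ancestors of 26393dd: {26393dd, 3c1295a, 58d4924, 6c857f8, cbff1e8}.
6c857f8 is among them, so fast-forward is possible.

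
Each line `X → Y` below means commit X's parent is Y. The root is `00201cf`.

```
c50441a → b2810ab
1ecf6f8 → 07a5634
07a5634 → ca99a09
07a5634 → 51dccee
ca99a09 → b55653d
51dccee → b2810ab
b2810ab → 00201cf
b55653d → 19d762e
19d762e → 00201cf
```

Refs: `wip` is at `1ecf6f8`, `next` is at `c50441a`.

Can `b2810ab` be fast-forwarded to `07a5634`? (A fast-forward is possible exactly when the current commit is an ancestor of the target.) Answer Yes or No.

A fast-forward from b2810ab to 07a5634 is possible iff b2810ab is an ancestor of 07a5634.
Ancestors of 07a5634: {00201cf, 07a5634, 19d762e, 51dccee, b2810ab, b55653d, ca99a09}.
b2810ab is among them, so fast-forward is possible.

Yes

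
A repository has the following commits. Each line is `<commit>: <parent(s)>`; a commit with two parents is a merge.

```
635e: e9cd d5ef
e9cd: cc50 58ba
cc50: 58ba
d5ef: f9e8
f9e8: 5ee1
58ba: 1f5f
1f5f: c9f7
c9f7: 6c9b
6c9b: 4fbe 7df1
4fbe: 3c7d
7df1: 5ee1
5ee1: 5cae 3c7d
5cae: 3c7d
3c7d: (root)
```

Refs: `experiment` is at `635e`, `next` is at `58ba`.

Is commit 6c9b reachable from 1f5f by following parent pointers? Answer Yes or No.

Yes

Ancestors of 1f5f (commits reachable by following parents): {1f5f, 3c7d, 4fbe, 5cae, 5ee1, 6c9b, 7df1, c9f7}.
6c9b is in that set, so it is an ancestor of 1f5f.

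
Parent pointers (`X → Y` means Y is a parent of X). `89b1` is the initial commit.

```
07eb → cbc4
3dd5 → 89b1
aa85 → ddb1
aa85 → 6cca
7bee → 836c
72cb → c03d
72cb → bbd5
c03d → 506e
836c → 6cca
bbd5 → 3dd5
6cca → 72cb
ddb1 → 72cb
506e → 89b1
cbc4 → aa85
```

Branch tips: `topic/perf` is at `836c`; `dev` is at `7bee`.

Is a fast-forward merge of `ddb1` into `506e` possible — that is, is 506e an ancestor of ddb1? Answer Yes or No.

Yes

A fast-forward from 506e to ddb1 is possible iff 506e is an ancestor of ddb1.
Ancestors of ddb1: {3dd5, 506e, 72cb, 89b1, bbd5, c03d, ddb1}.
506e is among them, so fast-forward is possible.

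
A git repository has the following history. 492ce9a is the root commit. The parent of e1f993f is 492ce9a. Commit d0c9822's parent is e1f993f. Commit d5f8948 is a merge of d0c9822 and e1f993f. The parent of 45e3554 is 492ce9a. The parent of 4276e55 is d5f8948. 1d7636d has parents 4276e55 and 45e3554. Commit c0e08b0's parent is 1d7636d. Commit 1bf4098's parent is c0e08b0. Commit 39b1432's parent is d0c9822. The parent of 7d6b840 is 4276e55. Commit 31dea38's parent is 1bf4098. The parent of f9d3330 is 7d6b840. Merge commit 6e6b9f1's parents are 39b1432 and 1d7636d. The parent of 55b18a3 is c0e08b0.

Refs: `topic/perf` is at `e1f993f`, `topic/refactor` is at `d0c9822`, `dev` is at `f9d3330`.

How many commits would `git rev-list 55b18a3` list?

9

Walking parent pointers from 55b18a3: reachable set = {1d7636d, 4276e55, 45e3554, 492ce9a, 55b18a3, c0e08b0, d0c9822, d5f8948, e1f993f}.
That is 9 commits.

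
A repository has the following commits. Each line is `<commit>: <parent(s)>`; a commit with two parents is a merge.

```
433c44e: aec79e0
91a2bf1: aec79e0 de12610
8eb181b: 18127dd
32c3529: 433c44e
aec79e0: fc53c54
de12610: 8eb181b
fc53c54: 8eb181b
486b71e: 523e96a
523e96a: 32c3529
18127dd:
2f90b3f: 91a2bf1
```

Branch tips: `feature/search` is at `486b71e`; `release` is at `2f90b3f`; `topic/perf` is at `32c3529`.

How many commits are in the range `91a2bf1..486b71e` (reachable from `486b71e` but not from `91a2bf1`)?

Reachable from 486b71e: {18127dd, 32c3529, 433c44e, 486b71e, 523e96a, 8eb181b, aec79e0, fc53c54}.
Reachable from 91a2bf1: {18127dd, 8eb181b, 91a2bf1, aec79e0, de12610, fc53c54}.
In 486b71e's history but not 91a2bf1's: {32c3529, 433c44e, 486b71e, 523e96a} — 4 commits.

4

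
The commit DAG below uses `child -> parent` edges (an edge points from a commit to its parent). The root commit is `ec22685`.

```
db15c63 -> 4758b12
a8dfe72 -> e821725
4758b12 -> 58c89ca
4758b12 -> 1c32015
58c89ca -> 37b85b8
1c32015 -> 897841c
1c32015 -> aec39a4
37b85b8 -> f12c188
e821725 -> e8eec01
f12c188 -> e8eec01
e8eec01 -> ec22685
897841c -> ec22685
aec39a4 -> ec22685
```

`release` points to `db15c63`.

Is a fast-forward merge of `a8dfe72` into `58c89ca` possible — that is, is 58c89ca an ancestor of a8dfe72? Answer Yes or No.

No

A fast-forward from 58c89ca to a8dfe72 is possible iff 58c89ca is an ancestor of a8dfe72.
Ancestors of a8dfe72: {a8dfe72, e821725, e8eec01, ec22685}.
58c89ca is not among them, so fast-forward is not possible.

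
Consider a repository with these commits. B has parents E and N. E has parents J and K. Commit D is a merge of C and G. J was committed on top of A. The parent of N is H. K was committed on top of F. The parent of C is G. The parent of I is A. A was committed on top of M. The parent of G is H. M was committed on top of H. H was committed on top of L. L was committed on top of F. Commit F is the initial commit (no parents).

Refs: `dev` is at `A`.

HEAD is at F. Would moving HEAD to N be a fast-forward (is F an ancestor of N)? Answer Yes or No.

Yes

A fast-forward from F to N is possible iff F is an ancestor of N.
Ancestors of N: {F, H, L, N}.
F is among them, so fast-forward is possible.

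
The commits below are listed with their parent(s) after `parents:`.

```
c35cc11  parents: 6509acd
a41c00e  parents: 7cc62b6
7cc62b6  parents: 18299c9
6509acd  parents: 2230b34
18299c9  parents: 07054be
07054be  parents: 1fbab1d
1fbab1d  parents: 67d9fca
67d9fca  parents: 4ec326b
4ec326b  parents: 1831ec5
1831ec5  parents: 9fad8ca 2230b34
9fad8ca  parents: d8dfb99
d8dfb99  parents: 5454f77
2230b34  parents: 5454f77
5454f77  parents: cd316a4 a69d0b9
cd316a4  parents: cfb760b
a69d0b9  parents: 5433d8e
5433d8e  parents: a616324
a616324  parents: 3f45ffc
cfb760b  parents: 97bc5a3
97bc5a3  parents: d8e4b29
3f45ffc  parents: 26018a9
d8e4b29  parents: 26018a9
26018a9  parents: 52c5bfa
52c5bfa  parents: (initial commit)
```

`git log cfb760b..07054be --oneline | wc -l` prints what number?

Reachable from 07054be: {07054be, 1831ec5, 1fbab1d, 2230b34, 26018a9, 3f45ffc, 4ec326b, 52c5bfa, 5433d8e, 5454f77, 67d9fca, 97bc5a3, 9fad8ca, a616324, a69d0b9, cd316a4, cfb760b, d8dfb99, d8e4b29}.
Reachable from cfb760b: {26018a9, 52c5bfa, 97bc5a3, cfb760b, d8e4b29}.
In 07054be's history but not cfb760b's: {07054be, 1831ec5, 1fbab1d, 2230b34, 3f45ffc, 4ec326b, 5433d8e, 5454f77, 67d9fca, 9fad8ca, a616324, a69d0b9, cd316a4, d8dfb99} — 14 commits.

14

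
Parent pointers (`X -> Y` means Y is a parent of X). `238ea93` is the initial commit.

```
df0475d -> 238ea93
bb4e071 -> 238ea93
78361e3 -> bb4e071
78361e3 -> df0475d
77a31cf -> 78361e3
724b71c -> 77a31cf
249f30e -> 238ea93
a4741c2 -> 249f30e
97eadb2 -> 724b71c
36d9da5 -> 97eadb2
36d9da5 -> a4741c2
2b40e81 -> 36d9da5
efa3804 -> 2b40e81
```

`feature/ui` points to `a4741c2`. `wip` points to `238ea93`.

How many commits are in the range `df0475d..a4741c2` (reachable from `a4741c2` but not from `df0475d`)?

Reachable from a4741c2: {238ea93, 249f30e, a4741c2}.
Reachable from df0475d: {238ea93, df0475d}.
In a4741c2's history but not df0475d's: {249f30e, a4741c2} — 2 commits.

2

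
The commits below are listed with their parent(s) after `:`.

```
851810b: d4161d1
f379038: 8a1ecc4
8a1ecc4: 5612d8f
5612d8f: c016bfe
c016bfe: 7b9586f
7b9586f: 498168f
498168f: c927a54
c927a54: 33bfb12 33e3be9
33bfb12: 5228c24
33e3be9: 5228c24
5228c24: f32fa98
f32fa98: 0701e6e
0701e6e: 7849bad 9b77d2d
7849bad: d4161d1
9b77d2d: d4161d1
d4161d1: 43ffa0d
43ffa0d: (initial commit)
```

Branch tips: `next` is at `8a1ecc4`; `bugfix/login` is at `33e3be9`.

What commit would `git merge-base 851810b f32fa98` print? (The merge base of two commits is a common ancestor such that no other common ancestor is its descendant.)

d4161d1

Ancestors of 851810b: {43ffa0d, 851810b, d4161d1}.
Ancestors of f32fa98: {0701e6e, 43ffa0d, 7849bad, 9b77d2d, d4161d1, f32fa98}.
Common ancestors: {43ffa0d, d4161d1}.
Among these, d4161d1 is not an ancestor of any other common ancestor — it is the merge base.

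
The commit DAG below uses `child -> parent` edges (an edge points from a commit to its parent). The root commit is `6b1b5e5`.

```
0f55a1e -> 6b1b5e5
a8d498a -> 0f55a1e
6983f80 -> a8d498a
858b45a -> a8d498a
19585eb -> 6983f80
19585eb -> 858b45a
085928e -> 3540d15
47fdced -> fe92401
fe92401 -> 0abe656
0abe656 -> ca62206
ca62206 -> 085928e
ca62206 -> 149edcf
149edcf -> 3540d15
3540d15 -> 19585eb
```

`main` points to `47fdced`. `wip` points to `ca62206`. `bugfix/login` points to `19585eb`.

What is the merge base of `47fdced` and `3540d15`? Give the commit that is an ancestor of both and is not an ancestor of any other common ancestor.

3540d15

Ancestors of 47fdced: {085928e, 0abe656, 0f55a1e, 149edcf, 19585eb, 3540d15, 47fdced, 6983f80, 6b1b5e5, 858b45a, a8d498a, ca62206, fe92401}.
Ancestors of 3540d15: {0f55a1e, 19585eb, 3540d15, 6983f80, 6b1b5e5, 858b45a, a8d498a}.
Common ancestors: {0f55a1e, 19585eb, 3540d15, 6983f80, 6b1b5e5, 858b45a, a8d498a}.
Among these, 3540d15 is not an ancestor of any other common ancestor — it is the merge base.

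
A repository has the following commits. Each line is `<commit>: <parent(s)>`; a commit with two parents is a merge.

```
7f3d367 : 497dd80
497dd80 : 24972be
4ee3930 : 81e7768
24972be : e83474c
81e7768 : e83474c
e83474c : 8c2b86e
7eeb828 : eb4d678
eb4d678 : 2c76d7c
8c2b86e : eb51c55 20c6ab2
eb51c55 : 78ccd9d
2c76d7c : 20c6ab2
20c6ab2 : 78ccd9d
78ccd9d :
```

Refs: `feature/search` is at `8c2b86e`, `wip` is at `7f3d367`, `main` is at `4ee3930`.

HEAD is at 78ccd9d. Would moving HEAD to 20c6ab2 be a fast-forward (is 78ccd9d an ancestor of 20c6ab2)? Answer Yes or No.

Yes

A fast-forward from 78ccd9d to 20c6ab2 is possible iff 78ccd9d is an ancestor of 20c6ab2.
Ancestors of 20c6ab2: {20c6ab2, 78ccd9d}.
78ccd9d is among them, so fast-forward is possible.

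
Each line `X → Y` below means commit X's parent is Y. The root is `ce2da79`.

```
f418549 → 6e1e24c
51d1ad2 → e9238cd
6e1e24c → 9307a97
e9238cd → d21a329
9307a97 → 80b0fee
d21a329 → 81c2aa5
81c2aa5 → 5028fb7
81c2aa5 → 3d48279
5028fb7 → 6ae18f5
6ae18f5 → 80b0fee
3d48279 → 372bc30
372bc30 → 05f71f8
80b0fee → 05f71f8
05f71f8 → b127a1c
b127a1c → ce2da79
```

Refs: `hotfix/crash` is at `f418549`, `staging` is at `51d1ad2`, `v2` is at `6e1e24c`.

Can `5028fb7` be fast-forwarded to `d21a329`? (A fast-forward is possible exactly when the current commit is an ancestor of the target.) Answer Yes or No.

Yes

A fast-forward from 5028fb7 to d21a329 is possible iff 5028fb7 is an ancestor of d21a329.
Ancestors of d21a329: {05f71f8, 372bc30, 3d48279, 5028fb7, 6ae18f5, 80b0fee, 81c2aa5, b127a1c, ce2da79, d21a329}.
5028fb7 is among them, so fast-forward is possible.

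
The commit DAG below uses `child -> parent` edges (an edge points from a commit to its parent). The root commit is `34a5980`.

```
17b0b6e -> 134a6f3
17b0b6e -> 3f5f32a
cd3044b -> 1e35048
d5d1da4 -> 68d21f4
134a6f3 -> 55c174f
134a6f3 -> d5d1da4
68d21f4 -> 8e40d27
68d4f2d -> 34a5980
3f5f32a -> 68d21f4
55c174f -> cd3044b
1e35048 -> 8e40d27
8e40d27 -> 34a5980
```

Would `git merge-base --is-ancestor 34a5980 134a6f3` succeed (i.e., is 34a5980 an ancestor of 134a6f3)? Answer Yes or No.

Yes

Ancestors of 134a6f3 (commits reachable by following parents): {134a6f3, 1e35048, 34a5980, 55c174f, 68d21f4, 8e40d27, cd3044b, d5d1da4}.
34a5980 is in that set, so it is an ancestor of 134a6f3.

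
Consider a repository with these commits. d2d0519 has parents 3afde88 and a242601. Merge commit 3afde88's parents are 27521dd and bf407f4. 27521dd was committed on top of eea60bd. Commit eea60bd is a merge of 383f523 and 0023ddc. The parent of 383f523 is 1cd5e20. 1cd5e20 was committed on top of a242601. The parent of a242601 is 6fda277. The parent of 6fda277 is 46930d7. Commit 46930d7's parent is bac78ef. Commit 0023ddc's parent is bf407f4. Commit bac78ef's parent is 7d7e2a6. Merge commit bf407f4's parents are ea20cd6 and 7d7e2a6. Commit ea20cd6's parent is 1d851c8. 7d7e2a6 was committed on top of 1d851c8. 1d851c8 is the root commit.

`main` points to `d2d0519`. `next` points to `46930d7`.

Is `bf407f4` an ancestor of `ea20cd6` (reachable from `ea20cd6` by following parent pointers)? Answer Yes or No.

Ancestors of ea20cd6: {1d851c8, ea20cd6}.
bf407f4 is not in that set, so it is not an ancestor of ea20cd6.

No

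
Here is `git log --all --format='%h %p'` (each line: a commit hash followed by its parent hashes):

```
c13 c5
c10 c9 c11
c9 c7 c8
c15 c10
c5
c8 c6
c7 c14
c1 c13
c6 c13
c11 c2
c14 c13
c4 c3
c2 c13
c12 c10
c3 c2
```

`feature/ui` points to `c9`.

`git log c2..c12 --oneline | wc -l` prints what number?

Reachable from c12: {c10, c11, c12, c13, c14, c2, c5, c6, c7, c8, c9}.
Reachable from c2: {c13, c2, c5}.
In c12's history but not c2's: {c10, c11, c12, c14, c6, c7, c8, c9} — 8 commits.

8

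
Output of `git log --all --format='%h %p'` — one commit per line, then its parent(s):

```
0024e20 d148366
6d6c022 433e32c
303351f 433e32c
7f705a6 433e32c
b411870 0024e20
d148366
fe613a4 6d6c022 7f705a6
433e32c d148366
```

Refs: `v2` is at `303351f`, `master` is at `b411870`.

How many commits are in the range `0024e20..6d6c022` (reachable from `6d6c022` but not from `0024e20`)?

Reachable from 6d6c022: {433e32c, 6d6c022, d148366}.
Reachable from 0024e20: {0024e20, d148366}.
In 6d6c022's history but not 0024e20's: {433e32c, 6d6c022} — 2 commits.

2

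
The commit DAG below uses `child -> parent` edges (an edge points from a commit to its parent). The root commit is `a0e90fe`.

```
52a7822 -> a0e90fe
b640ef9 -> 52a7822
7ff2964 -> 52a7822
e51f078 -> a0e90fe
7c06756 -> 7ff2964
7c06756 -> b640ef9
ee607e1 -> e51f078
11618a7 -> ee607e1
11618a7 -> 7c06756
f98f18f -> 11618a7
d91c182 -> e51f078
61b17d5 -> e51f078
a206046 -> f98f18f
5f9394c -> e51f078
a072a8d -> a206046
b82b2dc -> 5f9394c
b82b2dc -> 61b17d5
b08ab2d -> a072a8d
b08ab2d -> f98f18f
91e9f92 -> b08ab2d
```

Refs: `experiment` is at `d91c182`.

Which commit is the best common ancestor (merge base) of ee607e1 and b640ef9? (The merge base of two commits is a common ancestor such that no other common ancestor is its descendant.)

Ancestors of ee607e1: {a0e90fe, e51f078, ee607e1}.
Ancestors of b640ef9: {52a7822, a0e90fe, b640ef9}.
Common ancestors: {a0e90fe}.
The only common ancestor is a0e90fe, so it is the merge base.

a0e90fe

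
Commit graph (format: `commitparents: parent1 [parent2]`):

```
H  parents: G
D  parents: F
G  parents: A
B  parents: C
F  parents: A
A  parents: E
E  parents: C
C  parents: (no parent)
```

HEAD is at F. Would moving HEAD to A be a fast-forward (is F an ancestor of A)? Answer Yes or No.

No

A fast-forward from F to A is possible iff F is an ancestor of A.
Ancestors of A: {A, C, E}.
F is not among them, so fast-forward is not possible.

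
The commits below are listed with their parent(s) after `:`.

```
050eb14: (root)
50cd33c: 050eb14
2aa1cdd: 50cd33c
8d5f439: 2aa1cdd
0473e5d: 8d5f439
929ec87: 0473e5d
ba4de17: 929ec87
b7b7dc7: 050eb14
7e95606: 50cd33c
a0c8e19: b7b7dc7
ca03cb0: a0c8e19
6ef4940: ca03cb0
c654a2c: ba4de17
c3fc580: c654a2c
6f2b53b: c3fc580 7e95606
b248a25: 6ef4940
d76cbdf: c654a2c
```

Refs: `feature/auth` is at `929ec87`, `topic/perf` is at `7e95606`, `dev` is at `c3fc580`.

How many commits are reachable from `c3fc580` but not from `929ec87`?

Reachable from c3fc580: {0473e5d, 050eb14, 2aa1cdd, 50cd33c, 8d5f439, 929ec87, ba4de17, c3fc580, c654a2c}.
Reachable from 929ec87: {0473e5d, 050eb14, 2aa1cdd, 50cd33c, 8d5f439, 929ec87}.
In c3fc580's history but not 929ec87's: {ba4de17, c3fc580, c654a2c} — 3 commits.

3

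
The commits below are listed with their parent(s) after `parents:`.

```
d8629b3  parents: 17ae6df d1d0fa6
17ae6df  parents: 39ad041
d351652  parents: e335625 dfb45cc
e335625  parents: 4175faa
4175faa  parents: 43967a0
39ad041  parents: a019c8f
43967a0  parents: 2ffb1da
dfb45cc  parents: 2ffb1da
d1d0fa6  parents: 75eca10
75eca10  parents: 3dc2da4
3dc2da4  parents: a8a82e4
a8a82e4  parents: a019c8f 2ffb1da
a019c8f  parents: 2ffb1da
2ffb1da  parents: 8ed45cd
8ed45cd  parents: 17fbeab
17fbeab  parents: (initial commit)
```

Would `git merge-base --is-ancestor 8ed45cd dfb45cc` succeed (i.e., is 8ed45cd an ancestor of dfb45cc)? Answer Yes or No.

Ancestors of dfb45cc (commits reachable by following parents): {17fbeab, 2ffb1da, 8ed45cd, dfb45cc}.
8ed45cd is in that set, so it is an ancestor of dfb45cc.

Yes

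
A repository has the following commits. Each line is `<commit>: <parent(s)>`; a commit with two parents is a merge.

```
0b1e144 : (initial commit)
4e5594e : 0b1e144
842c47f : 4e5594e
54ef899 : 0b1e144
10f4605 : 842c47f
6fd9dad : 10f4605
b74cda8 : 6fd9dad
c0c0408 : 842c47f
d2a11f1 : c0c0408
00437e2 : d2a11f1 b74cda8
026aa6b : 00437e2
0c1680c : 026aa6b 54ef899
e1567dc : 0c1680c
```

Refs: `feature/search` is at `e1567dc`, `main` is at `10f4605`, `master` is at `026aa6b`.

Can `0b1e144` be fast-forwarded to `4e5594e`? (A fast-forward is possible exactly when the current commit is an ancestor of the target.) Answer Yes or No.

Yes

A fast-forward from 0b1e144 to 4e5594e is possible iff 0b1e144 is an ancestor of 4e5594e.
Ancestors of 4e5594e: {0b1e144, 4e5594e}.
0b1e144 is among them, so fast-forward is possible.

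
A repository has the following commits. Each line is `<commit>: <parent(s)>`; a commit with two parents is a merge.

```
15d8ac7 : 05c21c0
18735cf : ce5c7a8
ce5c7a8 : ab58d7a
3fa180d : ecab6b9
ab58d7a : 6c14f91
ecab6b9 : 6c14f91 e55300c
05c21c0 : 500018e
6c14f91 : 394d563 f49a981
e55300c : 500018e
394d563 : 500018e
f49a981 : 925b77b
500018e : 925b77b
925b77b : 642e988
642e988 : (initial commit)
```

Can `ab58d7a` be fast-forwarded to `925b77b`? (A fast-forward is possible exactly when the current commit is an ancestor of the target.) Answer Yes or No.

A fast-forward from ab58d7a to 925b77b is possible iff ab58d7a is an ancestor of 925b77b.
Ancestors of 925b77b: {642e988, 925b77b}.
ab58d7a is not among them, so fast-forward is not possible.

No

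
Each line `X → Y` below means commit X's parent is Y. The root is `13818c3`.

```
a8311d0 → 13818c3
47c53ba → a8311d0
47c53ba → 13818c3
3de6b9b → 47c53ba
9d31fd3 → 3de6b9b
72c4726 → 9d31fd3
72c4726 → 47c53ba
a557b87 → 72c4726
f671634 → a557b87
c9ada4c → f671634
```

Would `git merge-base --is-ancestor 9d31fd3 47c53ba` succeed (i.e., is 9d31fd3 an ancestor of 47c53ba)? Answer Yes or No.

Ancestors of 47c53ba: {13818c3, 47c53ba, a8311d0}.
9d31fd3 is not in that set, so it is not an ancestor of 47c53ba.

No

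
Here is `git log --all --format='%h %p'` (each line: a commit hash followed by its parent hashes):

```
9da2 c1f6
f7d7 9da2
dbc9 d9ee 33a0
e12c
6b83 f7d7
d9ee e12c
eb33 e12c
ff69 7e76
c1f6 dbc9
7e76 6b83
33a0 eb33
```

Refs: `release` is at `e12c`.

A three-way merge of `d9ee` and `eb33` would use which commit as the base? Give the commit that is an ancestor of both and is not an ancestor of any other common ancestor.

Ancestors of d9ee: {d9ee, e12c}.
Ancestors of eb33: {e12c, eb33}.
Common ancestors: {e12c}.
The only common ancestor is e12c, so it is the merge base.

e12c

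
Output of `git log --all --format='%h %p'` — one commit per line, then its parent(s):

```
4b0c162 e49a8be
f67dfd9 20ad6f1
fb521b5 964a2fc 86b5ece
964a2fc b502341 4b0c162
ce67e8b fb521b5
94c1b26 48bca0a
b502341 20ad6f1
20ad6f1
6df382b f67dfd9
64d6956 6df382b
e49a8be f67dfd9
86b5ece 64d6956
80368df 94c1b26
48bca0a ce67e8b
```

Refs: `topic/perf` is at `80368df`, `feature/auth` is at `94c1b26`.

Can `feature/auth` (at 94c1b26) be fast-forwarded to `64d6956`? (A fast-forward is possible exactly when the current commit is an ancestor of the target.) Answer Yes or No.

No

A fast-forward from 94c1b26 to 64d6956 is possible iff 94c1b26 is an ancestor of 64d6956.
Ancestors of 64d6956: {20ad6f1, 64d6956, 6df382b, f67dfd9}.
94c1b26 is not among them, so fast-forward is not possible.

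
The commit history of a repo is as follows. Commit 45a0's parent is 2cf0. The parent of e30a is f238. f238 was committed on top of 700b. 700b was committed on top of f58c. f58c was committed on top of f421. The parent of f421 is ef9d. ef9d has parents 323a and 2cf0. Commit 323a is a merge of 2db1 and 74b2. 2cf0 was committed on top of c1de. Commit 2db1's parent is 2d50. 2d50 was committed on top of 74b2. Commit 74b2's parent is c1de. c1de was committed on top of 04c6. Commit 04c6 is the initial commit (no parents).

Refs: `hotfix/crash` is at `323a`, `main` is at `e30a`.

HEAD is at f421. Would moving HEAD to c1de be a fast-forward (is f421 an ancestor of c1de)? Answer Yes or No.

No

A fast-forward from f421 to c1de is possible iff f421 is an ancestor of c1de.
Ancestors of c1de: {04c6, c1de}.
f421 is not among them, so fast-forward is not possible.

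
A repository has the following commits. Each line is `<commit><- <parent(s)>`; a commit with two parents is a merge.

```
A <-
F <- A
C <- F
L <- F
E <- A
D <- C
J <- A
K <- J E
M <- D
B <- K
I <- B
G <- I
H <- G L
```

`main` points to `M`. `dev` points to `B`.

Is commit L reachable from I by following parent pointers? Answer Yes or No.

No

Ancestors of I: {A, B, E, I, J, K}.
L is not in that set, so it is not an ancestor of I.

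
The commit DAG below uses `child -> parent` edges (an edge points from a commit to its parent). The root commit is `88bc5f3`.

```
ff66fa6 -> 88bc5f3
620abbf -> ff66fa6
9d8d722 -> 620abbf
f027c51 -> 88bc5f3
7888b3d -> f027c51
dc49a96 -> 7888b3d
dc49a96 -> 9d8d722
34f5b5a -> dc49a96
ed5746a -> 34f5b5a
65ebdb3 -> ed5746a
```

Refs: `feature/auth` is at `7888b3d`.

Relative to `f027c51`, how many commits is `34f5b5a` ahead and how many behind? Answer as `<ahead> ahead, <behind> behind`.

6 ahead, 0 behind

Reachable from 34f5b5a: {34f5b5a, 620abbf, 7888b3d, 88bc5f3, 9d8d722, dc49a96, f027c51, ff66fa6}.
Reachable from f027c51: {88bc5f3, f027c51}.
Only in 34f5b5a's history (ahead): {34f5b5a, 620abbf, 7888b3d, 9d8d722, dc49a96, ff66fa6} — 6.
Only in f027c51's history (behind): {} — 0.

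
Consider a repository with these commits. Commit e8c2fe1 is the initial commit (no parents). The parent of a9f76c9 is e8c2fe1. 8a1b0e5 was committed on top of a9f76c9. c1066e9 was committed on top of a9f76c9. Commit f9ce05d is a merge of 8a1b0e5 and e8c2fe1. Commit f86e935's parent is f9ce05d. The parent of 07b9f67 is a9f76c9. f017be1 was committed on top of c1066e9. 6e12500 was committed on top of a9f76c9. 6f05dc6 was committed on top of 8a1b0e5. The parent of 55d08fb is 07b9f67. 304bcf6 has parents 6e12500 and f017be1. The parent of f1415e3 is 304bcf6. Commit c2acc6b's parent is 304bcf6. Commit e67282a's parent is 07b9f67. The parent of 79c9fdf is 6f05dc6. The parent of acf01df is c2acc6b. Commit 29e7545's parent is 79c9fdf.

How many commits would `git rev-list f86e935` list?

Walking parent pointers from f86e935: reachable set = {8a1b0e5, a9f76c9, e8c2fe1, f86e935, f9ce05d}.
That is 5 commits.

5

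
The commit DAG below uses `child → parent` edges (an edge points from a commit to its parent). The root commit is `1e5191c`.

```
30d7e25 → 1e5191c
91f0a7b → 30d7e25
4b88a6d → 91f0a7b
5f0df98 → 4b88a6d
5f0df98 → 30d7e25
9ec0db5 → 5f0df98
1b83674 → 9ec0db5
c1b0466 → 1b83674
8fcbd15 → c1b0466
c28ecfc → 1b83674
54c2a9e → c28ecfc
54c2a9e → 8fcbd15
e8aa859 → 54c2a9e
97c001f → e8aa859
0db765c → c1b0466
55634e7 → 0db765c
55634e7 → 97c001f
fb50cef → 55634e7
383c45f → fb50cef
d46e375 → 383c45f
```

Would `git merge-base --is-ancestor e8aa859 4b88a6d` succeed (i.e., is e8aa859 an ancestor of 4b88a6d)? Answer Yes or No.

No

Ancestors of 4b88a6d: {1e5191c, 30d7e25, 4b88a6d, 91f0a7b}.
e8aa859 is not in that set, so it is not an ancestor of 4b88a6d.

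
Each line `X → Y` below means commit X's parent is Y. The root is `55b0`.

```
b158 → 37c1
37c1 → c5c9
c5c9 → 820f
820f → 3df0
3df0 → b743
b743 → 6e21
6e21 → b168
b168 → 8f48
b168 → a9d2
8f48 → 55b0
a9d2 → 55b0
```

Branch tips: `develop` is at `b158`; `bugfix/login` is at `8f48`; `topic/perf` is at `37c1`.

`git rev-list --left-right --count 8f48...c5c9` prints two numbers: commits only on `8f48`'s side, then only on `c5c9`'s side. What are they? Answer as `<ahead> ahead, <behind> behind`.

0 ahead, 7 behind

Reachable from 8f48: {55b0, 8f48}.
Reachable from c5c9: {3df0, 55b0, 6e21, 820f, 8f48, a9d2, b168, b743, c5c9}.
Only in 8f48's history (ahead): {} — 0.
Only in c5c9's history (behind): {3df0, 6e21, 820f, a9d2, b168, b743, c5c9} — 7.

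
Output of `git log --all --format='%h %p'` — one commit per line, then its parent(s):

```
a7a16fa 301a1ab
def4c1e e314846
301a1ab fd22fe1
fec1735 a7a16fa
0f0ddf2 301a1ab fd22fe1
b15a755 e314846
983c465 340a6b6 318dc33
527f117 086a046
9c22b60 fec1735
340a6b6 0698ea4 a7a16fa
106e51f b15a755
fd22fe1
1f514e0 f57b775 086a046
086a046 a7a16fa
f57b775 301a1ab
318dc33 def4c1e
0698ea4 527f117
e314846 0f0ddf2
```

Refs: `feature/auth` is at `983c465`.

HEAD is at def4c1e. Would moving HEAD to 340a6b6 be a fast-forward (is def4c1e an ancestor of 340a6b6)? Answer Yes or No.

A fast-forward from def4c1e to 340a6b6 is possible iff def4c1e is an ancestor of 340a6b6.
Ancestors of 340a6b6: {0698ea4, 086a046, 301a1ab, 340a6b6, 527f117, a7a16fa, fd22fe1}.
def4c1e is not among them, so fast-forward is not possible.

No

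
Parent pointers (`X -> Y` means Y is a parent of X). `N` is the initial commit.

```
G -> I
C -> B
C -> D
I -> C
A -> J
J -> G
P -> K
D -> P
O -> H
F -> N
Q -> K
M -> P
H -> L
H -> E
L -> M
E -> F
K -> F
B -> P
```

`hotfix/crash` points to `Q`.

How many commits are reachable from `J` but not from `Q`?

7

Reachable from J: {B, C, D, F, G, I, J, K, N, P}.
Reachable from Q: {F, K, N, Q}.
In J's history but not Q's: {B, C, D, G, I, J, P} — 7 commits.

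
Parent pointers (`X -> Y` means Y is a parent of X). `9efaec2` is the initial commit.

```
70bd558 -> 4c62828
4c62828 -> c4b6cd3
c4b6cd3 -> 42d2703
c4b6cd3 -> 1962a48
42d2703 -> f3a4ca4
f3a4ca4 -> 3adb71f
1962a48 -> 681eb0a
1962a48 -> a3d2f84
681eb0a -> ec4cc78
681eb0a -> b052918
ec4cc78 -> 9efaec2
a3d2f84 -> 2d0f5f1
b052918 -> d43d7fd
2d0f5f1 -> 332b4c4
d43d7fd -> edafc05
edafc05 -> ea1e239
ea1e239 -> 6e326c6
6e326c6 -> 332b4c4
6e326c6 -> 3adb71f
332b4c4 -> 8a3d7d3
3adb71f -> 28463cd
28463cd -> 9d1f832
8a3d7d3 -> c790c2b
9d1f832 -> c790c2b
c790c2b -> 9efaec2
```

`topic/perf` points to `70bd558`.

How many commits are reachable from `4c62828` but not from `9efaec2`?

Reachable from 4c62828: {1962a48, 28463cd, 2d0f5f1, 332b4c4, 3adb71f, 42d2703, 4c62828, 681eb0a, 6e326c6, 8a3d7d3, 9d1f832, 9efaec2, a3d2f84, b052918, c4b6cd3, c790c2b, d43d7fd, ea1e239, ec4cc78, edafc05, f3a4ca4}.
Reachable from 9efaec2: {9efaec2}.
In 4c62828's history but not 9efaec2's: {1962a48, 28463cd, 2d0f5f1, 332b4c4, 3adb71f, 42d2703, 4c62828, 681eb0a, 6e326c6, 8a3d7d3, 9d1f832, a3d2f84, b052918, c4b6cd3, c790c2b, d43d7fd, ea1e239, ec4cc78, edafc05, f3a4ca4} — 20 commits.

20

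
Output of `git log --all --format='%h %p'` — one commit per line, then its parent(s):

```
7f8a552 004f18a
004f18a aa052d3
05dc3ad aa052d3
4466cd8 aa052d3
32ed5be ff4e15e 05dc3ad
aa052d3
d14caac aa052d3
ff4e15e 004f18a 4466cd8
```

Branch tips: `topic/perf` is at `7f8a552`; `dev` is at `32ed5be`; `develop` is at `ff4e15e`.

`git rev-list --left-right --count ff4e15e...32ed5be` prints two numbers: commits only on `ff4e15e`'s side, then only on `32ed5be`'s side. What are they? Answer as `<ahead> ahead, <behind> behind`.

Reachable from ff4e15e: {004f18a, 4466cd8, aa052d3, ff4e15e}.
Reachable from 32ed5be: {004f18a, 05dc3ad, 32ed5be, 4466cd8, aa052d3, ff4e15e}.
Only in ff4e15e's history (ahead): {} — 0.
Only in 32ed5be's history (behind): {05dc3ad, 32ed5be} — 2.

0 ahead, 2 behind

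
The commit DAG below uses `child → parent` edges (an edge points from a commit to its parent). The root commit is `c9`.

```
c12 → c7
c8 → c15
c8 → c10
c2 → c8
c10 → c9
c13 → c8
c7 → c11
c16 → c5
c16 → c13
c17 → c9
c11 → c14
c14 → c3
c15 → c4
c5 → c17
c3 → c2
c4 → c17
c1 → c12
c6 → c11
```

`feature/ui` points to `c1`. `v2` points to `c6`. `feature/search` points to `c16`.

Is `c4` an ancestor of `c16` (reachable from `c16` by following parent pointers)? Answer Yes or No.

Ancestors of c16 (commits reachable by following parents): {c10, c13, c15, c16, c17, c4, c5, c8, c9}.
c4 is in that set, so it is an ancestor of c16.

Yes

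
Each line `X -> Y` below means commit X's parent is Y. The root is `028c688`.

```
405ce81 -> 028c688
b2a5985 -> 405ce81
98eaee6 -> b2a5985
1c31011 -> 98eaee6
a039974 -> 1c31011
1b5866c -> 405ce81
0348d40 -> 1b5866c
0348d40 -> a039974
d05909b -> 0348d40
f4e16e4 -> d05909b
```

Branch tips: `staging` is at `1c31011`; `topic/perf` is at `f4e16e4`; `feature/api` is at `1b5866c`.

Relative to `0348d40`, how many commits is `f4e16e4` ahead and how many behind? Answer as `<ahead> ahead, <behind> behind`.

Reachable from f4e16e4: {028c688, 0348d40, 1b5866c, 1c31011, 405ce81, 98eaee6, a039974, b2a5985, d05909b, f4e16e4}.
Reachable from 0348d40: {028c688, 0348d40, 1b5866c, 1c31011, 405ce81, 98eaee6, a039974, b2a5985}.
Only in f4e16e4's history (ahead): {d05909b, f4e16e4} — 2.
Only in 0348d40's history (behind): {} — 0.

2 ahead, 0 behind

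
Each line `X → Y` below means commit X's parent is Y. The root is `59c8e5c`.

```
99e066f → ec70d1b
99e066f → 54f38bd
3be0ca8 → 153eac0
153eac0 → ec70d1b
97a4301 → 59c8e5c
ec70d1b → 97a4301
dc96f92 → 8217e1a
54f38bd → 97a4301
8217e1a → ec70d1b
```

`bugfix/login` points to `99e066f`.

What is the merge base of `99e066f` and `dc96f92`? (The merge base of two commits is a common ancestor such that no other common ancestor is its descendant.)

ec70d1b

Ancestors of 99e066f: {54f38bd, 59c8e5c, 97a4301, 99e066f, ec70d1b}.
Ancestors of dc96f92: {59c8e5c, 8217e1a, 97a4301, dc96f92, ec70d1b}.
Common ancestors: {59c8e5c, 97a4301, ec70d1b}.
Among these, ec70d1b is not an ancestor of any other common ancestor — it is the merge base.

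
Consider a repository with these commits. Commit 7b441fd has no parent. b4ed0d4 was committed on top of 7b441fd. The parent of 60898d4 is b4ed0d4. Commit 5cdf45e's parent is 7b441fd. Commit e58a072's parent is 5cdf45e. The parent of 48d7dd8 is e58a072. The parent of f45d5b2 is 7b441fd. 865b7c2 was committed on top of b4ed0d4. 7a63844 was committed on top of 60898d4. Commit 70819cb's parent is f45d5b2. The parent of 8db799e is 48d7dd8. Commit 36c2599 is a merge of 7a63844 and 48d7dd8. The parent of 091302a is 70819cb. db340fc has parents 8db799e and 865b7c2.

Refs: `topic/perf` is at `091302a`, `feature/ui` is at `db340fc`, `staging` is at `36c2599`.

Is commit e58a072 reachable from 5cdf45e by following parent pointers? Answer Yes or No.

Ancestors of 5cdf45e: {5cdf45e, 7b441fd}.
e58a072 is not in that set, so it is not an ancestor of 5cdf45e.

No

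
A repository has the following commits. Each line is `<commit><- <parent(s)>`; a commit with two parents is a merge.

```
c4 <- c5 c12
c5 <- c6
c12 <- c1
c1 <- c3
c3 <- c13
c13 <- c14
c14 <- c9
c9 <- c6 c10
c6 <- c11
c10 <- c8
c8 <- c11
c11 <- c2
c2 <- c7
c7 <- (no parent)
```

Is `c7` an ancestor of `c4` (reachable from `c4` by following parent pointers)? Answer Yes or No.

Ancestors of c4 (commits reachable by following parents): {c1, c10, c11, c12, c13, c14, c2, c3, c4, c5, c6, c7, c8, c9}.
c7 is in that set, so it is an ancestor of c4.

Yes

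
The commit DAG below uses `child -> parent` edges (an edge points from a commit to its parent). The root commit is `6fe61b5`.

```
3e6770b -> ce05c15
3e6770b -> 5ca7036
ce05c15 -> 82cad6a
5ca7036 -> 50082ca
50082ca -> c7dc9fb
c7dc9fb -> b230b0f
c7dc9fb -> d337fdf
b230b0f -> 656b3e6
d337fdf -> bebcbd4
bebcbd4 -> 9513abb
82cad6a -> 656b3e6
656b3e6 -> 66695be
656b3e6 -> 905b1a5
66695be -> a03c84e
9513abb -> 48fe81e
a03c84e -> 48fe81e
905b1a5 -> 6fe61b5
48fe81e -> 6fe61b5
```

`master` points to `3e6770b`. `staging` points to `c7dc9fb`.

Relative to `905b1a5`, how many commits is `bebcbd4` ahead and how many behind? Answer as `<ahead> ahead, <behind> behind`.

3 ahead, 1 behind

Reachable from bebcbd4: {48fe81e, 6fe61b5, 9513abb, bebcbd4}.
Reachable from 905b1a5: {6fe61b5, 905b1a5}.
Only in bebcbd4's history (ahead): {48fe81e, 9513abb, bebcbd4} — 3.
Only in 905b1a5's history (behind): {905b1a5} — 1.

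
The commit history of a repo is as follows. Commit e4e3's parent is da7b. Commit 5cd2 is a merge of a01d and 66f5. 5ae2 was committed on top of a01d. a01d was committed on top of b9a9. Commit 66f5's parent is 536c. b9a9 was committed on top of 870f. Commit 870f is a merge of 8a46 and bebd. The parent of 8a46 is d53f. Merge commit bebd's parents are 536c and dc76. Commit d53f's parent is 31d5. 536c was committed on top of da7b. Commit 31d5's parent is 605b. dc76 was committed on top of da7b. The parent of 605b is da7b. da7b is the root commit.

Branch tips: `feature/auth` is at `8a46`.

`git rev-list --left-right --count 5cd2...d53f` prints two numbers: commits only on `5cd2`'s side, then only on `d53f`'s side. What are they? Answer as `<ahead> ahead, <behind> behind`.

9 ahead, 0 behind

Reachable from 5cd2: {31d5, 536c, 5cd2, 605b, 66f5, 870f, 8a46, a01d, b9a9, bebd, d53f, da7b, dc76}.
Reachable from d53f: {31d5, 605b, d53f, da7b}.
Only in 5cd2's history (ahead): {536c, 5cd2, 66f5, 870f, 8a46, a01d, b9a9, bebd, dc76} — 9.
Only in d53f's history (behind): {} — 0.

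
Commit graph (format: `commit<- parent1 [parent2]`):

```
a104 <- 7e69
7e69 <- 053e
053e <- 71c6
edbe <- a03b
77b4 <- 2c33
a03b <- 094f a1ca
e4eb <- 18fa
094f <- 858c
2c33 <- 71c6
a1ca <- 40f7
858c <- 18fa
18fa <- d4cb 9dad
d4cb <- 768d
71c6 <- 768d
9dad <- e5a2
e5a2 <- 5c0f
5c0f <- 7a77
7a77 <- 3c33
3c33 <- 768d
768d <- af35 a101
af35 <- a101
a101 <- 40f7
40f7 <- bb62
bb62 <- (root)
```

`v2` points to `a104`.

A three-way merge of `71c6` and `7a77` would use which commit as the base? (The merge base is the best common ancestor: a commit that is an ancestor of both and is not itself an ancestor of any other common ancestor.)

768d

Ancestors of 71c6: {40f7, 71c6, 768d, a101, af35, bb62}.
Ancestors of 7a77: {3c33, 40f7, 768d, 7a77, a101, af35, bb62}.
Common ancestors: {40f7, 768d, a101, af35, bb62}.
Among these, 768d is not an ancestor of any other common ancestor — it is the merge base.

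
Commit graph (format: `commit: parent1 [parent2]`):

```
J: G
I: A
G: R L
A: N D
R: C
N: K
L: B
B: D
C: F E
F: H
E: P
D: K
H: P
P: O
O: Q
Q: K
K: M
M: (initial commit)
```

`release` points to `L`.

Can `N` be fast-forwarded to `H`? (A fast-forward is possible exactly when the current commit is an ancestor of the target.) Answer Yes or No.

A fast-forward from N to H is possible iff N is an ancestor of H.
Ancestors of H: {H, K, M, O, P, Q}.
N is not among them, so fast-forward is not possible.

No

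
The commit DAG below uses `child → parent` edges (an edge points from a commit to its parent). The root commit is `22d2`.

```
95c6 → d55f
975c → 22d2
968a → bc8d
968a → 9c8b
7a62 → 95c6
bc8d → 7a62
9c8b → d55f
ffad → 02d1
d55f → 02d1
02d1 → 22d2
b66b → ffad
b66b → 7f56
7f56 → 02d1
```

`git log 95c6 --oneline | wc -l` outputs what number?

4

Walking parent pointers from 95c6: reachable set = {02d1, 22d2, 95c6, d55f}.
That is 4 commits.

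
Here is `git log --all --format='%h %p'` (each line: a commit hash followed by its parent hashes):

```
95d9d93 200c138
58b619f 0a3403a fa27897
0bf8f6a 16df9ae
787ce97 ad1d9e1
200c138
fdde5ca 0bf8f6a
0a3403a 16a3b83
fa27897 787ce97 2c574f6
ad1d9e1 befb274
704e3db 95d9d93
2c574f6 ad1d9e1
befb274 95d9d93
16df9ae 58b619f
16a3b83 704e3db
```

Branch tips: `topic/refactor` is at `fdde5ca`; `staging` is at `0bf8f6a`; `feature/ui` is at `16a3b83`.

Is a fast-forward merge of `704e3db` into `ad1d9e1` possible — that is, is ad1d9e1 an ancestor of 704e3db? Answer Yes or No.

A fast-forward from ad1d9e1 to 704e3db is possible iff ad1d9e1 is an ancestor of 704e3db.
Ancestors of 704e3db: {200c138, 704e3db, 95d9d93}.
ad1d9e1 is not among them, so fast-forward is not possible.

No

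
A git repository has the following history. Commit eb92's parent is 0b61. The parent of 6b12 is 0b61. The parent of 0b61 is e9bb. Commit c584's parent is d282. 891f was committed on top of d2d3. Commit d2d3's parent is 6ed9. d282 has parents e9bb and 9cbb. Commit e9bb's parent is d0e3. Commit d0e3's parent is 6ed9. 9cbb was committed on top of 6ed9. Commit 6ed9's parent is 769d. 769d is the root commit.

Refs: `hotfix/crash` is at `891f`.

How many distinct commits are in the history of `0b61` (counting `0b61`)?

5

Walking parent pointers from 0b61: reachable set = {0b61, 6ed9, 769d, d0e3, e9bb}.
That is 5 commits.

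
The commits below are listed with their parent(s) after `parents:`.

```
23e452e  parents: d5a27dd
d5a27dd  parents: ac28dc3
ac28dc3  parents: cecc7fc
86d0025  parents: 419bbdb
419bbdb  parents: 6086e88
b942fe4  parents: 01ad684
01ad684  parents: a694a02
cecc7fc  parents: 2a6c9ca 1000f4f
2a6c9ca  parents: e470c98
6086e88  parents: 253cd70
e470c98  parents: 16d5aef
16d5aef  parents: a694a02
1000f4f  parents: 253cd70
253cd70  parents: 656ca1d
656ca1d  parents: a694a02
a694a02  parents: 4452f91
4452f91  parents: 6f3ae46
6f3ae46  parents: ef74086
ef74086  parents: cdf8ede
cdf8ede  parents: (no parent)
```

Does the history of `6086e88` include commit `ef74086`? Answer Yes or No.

Yes

Ancestors of 6086e88 (commits reachable by following parents): {253cd70, 4452f91, 6086e88, 656ca1d, 6f3ae46, a694a02, cdf8ede, ef74086}.
ef74086 is in that set, so it is an ancestor of 6086e88.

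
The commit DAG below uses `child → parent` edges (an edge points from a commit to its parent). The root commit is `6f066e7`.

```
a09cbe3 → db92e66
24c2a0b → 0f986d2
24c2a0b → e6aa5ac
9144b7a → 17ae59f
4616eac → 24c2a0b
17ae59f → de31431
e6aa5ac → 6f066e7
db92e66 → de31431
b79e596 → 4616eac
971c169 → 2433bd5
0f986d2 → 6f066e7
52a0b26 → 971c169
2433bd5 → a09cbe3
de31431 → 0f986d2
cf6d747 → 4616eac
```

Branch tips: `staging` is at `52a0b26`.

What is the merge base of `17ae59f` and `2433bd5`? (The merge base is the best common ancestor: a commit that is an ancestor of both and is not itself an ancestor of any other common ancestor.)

Ancestors of 17ae59f: {0f986d2, 17ae59f, 6f066e7, de31431}.
Ancestors of 2433bd5: {0f986d2, 2433bd5, 6f066e7, a09cbe3, db92e66, de31431}.
Common ancestors: {0f986d2, 6f066e7, de31431}.
Among these, de31431 is not an ancestor of any other common ancestor — it is the merge base.

de31431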